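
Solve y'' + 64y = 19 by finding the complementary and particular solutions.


Homogeneous part: r² + 64 = 0 ⇒ r = ±8i, so y_h = C₁cos(8x) + C₂sin(8x).
Try constant y_p = A; plug in: 64A = 19 ⇒ A = 19/64.
General solution: y = C₁cos(8x) + C₂sin(8x) + 19/64.


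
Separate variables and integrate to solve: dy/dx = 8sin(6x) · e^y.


Separate: e^(-y) dy = 8sin(6x) dx.
Integrate: -e^(-y) = -(4/3)cos(6x) + C₀.
Rearrange: e^(-y) = (4/3)cos(6x) + C.


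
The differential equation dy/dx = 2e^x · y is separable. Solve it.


Separate variables: dy/y = 2e^x dx.
Integrate: ln|y| = 2e^x + C₀.
Exponentiate: y = Ce^(2e^x).


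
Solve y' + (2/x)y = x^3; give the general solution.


P(x) = 2/x ⇒ μ = x^2.
(x^2 y)' = x^5 ⇒ x^2 y = x^6/(6) + C.
Solve for y: y = (1/6)x^4 + C/x^2.


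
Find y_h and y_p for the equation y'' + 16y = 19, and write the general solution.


Homogeneous part: r² + 16 = 0 ⇒ r = ±4i, so y_h = C₁cos(4x) + C₂sin(4x).
Try constant y_p = A; plug in: 16A = 19 ⇒ A = 19/16.
General solution: y = C₁cos(4x) + C₂sin(4x) + 19/16.


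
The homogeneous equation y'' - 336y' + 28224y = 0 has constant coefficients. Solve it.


Characteristic equation: r² - 336r + 28224 = 0, i.e. (r - 168)² = 0.
Repeated root r = 168; include an x factor for the second linearly independent solution.
General solution: y = (C₁ + C₂x)e^(168x).


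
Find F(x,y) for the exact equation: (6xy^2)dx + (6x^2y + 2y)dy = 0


Check exactness: ∂M/∂y = 12xy and ∂N/∂x = 12xy; equal, so the equation is exact.
Integrate M with respect to x (treating y as constant): ∫M dx = 3x^2y^2 + h(y).
Differentiate w.r.t. y and set equal to N: the x-dependent terms already match, leaving h'(y) = 2y. Integrate: h(y) = y^2.
So F(x,y) = 3x^2y^2 + y^2.
General solution: 3x^2y^2 + y^2 = C.


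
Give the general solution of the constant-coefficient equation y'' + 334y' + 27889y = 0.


Characteristic equation: r² + 334r + 27889 = 0, i.e. (r + 167)² = 0.
Repeated root r = -167; include an x factor for the second linearly independent solution.
General solution: y = (C₁ + C₂x)e^(-167x).


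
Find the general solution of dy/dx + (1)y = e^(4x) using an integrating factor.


P(x) = 1 ⇒ μ = e^(x).
(μ y)' = e^(5x) ⇒ μ y = e^(5x)/5 + C.
Divide by μ: y = (1/5)e^(4x) + Ce^(-x).


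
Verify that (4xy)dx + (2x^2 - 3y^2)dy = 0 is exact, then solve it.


Check exactness: ∂M/∂y = 4x and ∂N/∂x = 4x; equal, so the equation is exact.
Integrate M with respect to x (treating y as constant): ∫M dx = 2x^2y + h(y).
Differentiate w.r.t. y and set equal to N: the x-dependent terms already match, leaving h'(y) = -3y^2. Integrate: h(y) = -y^3.
So F(x,y) = 2x^2y - y^3.
General solution: 2x^2y - y^3 = C.


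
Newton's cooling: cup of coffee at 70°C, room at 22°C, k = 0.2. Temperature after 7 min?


Newton's law: dT/dt = -k(T - T_a) has solution T(t) = T_a + (T₀ - T_a)e^(-kt).
Plug in T_a = 22, T₀ = 70, k = 0.2, t = 7: T(7) = 22 + (48)e^(-1.40) ≈ 33.8°C.


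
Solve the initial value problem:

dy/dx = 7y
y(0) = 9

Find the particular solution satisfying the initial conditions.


General solution of y' = 7y is y = Ce^(7x).
Apply y(0) = 9: C = 9.
Particular solution: y = 9e^(7x).


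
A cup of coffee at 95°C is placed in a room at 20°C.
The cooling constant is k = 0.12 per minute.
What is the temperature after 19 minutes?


Newton's law: dT/dt = -k(T - T_a) has solution T(t) = T_a + (T₀ - T_a)e^(-kt).
Plug in T_a = 20, T₀ = 95, k = 0.12, t = 19: T(19) = 20 + (75)e^(-2.28) ≈ 27.7°C.


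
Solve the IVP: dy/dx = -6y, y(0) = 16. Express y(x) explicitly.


General solution of y' = -6y is y = Ce^(-6x).
Apply y(0) = 16: C = 16.
Particular solution: y = 16e^(-6x).


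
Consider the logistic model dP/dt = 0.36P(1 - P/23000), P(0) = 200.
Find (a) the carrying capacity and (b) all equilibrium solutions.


Logistic ODE dP/dt = 0.36P(1 - P/23000) has equilibria where dP/dt = 0, i.e. P = 0 or P = 23000.
The coefficient (1 - P/K) = 0 when P = K, identifying K = 23000 as the carrying capacity.
(a) K = 23000; (b) equilibria P = 0 and P = 23000.


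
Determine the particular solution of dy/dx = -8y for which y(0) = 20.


General solution of y' = -8y is y = Ce^(-8x).
Apply y(0) = 20: C = 20.
Particular solution: y = 20e^(-8x).


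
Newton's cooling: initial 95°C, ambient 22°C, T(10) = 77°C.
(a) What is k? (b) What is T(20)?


Newton's law: T(t) = T_a + (T₀ - T_a)e^(-kt).
(a) Use T(10) = 77: (77 - 22)/(95 - 22) = e^(-k·10), so k = -ln(0.753)/10 ≈ 0.0283.
(b) Apply k to t = 20: T(20) = 22 + (73)e^(-0.566) ≈ 63.4°C.


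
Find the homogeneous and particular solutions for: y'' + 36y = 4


Homogeneous part: r² + 36 = 0 ⇒ r = ±6i, so y_h = C₁cos(6x) + C₂sin(6x).
Try constant y_p = A; plug in: 36A = 4 ⇒ A = 1/9.
General solution: y = C₁cos(6x) + C₂sin(6x) + 1/9.


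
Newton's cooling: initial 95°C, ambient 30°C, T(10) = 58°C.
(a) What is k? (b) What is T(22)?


Newton's law: T(t) = T_a + (T₀ - T_a)e^(-kt).
(a) Use T(10) = 58: (58 - 30)/(95 - 30) = e^(-k·10), so k = -ln(0.431)/10 ≈ 0.0842.
(b) Apply k to t = 22: T(22) = 30 + (65)e^(-1.853) ≈ 40.2°C.


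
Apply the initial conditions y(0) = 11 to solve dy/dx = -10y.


General solution of y' = -10y is y = Ce^(-10x).
Apply y(0) = 11: C = 11.
Particular solution: y = 11e^(-10x).


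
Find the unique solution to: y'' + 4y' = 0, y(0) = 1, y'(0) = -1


Characteristic roots of r² + 4r = 0 are 0, -4.
General solution y = c₁ + c₂ e^(-4x).
Apply y(0) = 1: c₁ + c₂ = 1. Apply y'(0) = -1: 0 c₁ - 4 c₂ = -1.
Solve: c₁ = 3/4, c₂ = 1/4.
Particular solution: y = 3/4 + (1/4)e^(-4x).


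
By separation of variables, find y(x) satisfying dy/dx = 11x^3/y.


Separate variables: y dy = 11x^3 dx.
Integrate both sides: y²/2 = (11/4)x^4 + C₀.
Multiply by 2: y² = (11/2)x^4 + C.


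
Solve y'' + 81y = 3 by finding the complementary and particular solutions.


Homogeneous part: r² + 81 = 0 ⇒ r = ±9i, so y_h = C₁cos(9x) + C₂sin(9x).
Try constant y_p = A; plug in: 81A = 3 ⇒ A = 1/27.
General solution: y = C₁cos(9x) + C₂sin(9x) + 1/27.


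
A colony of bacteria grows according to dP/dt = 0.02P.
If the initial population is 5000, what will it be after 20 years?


The ODE dP/dt = 0.02P has solution P(t) = P(0)e^(0.02t).
Substitute P(0) = 5000 and t = 20: P(20) = 5000 e^(0.40) ≈ 7459.


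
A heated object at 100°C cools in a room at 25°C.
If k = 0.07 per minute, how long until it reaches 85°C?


From T(t) = T_a + (T₀ - T_a)e^(-kt), set T(t) = 85:
(85 - 25) / (100 - 25) = e^(-0.07t), so t = -ln(0.800)/0.07 ≈ 3.2 minutes.


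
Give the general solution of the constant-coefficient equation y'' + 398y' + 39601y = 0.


Characteristic equation: r² + 398r + 39601 = 0, i.e. (r + 199)² = 0.
Repeated root r = -199; include an x factor for the second linearly independent solution.
General solution: y = (C₁ + C₂x)e^(-199x).


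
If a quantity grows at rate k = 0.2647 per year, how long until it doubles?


Exponential growth: P(t) = P₀ e^(0.2647t). Set P(t)/P₀ = 2: e^(0.2647t) = 2.
Solve: t = ln(2)/0.2647 ≈ 2.62 years.


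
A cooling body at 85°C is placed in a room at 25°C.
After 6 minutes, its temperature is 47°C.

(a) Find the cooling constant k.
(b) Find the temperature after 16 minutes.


Newton's law: T(t) = T_a + (T₀ - T_a)e^(-kt).
(a) Use T(6) = 47: (47 - 25)/(85 - 25) = e^(-k·6), so k = -ln(0.367)/6 ≈ 0.1672.
(b) Apply k to t = 16: T(16) = 25 + (60)e^(-2.675) ≈ 29.1°C.


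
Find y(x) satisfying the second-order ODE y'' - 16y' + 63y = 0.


Characteristic equation: r² - 16r + 63 = 0.
Factor: (r - 7)(r - 9) = 0 ⇒ r = 7, 9 (distinct real).
General solution: y = C₁e^(7x) + C₂e^(9x).


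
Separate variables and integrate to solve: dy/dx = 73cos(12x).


g(y) = 1, so integrate directly: y = ∫ 73cos(12x) dx = (73/12)sin(12x) + C.


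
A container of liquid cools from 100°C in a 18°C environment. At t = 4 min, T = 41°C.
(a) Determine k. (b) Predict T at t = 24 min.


Newton's law: T(t) = T_a + (T₀ - T_a)e^(-kt).
(a) Use T(4) = 41: (41 - 18)/(100 - 18) = e^(-k·4), so k = -ln(0.280)/4 ≈ 0.3178.
(b) Apply k to t = 24: T(24) = 18 + (82)e^(-7.627) ≈ 18.0°C.


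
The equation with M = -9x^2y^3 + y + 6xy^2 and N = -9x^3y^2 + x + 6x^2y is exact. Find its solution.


Check exactness: ∂M/∂y = -27x^2y^2 + 1 + 12xy and ∂N/∂x = -27x^2y^2 + 1 + 12xy; equal, so the equation is exact.
Integrate M with respect to x (treating y as constant): ∫M dx = -3x^3y^3 + xy + 3x^2y^2 + h(y).
Differentiate w.r.t. y and set equal to N: all terms match, so h'(y) = 0 and h is a constant absorbed into C.
General solution: -3x^3y^3 + xy + 3x^2y^2 = C.


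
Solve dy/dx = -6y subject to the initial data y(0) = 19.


General solution of y' = -6y is y = Ce^(-6x).
Apply y(0) = 19: C = 19.
Particular solution: y = 19e^(-6x).


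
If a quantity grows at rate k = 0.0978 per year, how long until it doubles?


Exponential growth: P(t) = P₀ e^(0.0978t). Set P(t)/P₀ = 2: e^(0.0978t) = 2.
Solve: t = ln(2)/0.0978 ≈ 7.09 years.


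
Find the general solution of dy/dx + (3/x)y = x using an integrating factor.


P(x) = 3/x ⇒ μ = x^3.
(x^3 y)' = x^3·x^1 = x^4.
Integrate: x^3 y = x^5/(5) + C.
Solve for y: y = (1/5)x^2 + C/x^3.


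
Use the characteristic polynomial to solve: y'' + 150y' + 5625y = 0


Characteristic equation: r² + 150r + 5625 = 0, i.e. (r + 75)² = 0.
Repeated root r = -75; include an x factor for the second linearly independent solution.
General solution: y = (C₁ + C₂x)e^(-75x).


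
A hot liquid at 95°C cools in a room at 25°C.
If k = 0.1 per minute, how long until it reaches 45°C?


From T(t) = T_a + (T₀ - T_a)e^(-kt), set T(t) = 45:
(45 - 25) / (95 - 25) = e^(-0.1t), so t = -ln(0.286)/0.1 ≈ 12.5 minutes.


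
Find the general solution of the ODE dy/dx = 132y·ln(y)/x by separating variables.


Separate: dy/[y ln(y)] = 132 dx/x.
Substitute u = ln(y): du/u = 132 dx/x.
Integrate: ln|ln(y)| = 132ln|x| + C₀, hence ln(y) = C·x^132.


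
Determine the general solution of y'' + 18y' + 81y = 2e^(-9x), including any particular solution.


Characteristic polynomial (r + 9)² = 0; repeated root r = -9.
y_h = (C₁ + C₂x)e^(-9x). Forcing matches the repeated root (resonance), so try y_p = Ax² e^(-9x).
Substitute and solve for A: 2A = 2, so A = 1.
General solution: y = (C₁ + C₂x + x²)e^(-9x).


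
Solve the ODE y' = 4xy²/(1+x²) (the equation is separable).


Separate: dy/y² = 4x/(1+x²) dx.
Integrate LHS: ∫ dy/y² = -1/y.
Integrate RHS via u = 1+x²: 2ln(1+x²) + C.
Result: -1/y = 2ln(1+x²) + C.


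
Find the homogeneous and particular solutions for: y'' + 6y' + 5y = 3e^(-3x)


Characteristic roots of r² + 6r + 5 = 0 are -5, -1.
y_h = C₁e^(-5x) + C₂e^(-x).
Forcing exponent -3 is not a characteristic root; try y_p = Ae^(-3x).
Substitute: A·(9 + (6)·-3 + (5)) = A·-4 = 3, so A = -3/4.
General solution: y = C₁e^(-5x) + C₂e^(-x) - (3/4)e^(-3x).


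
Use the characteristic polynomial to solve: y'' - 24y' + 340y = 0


Characteristic equation: r² - 24r + 340 = 0.
Discriminant is negative; roots r = 12 ± 14i (complex conjugate pair).
General solution uses e^(α x)(C₁ cos(β x) + C₂ sin(β x)): y = e^(12x)(C₁cos(14x) + C₂sin(14x)).


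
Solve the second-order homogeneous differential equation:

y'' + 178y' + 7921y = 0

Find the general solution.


Characteristic equation: r² + 178r + 7921 = 0, i.e. (r + 89)² = 0.
Repeated root r = -89; include an x factor for the second linearly independent solution.
General solution: y = (C₁ + C₂x)e^(-89x).


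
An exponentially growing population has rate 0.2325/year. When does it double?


Exponential growth: P(t) = P₀ e^(0.2325t). Set P(t)/P₀ = 2: e^(0.2325t) = 2.
Solve: t = ln(2)/0.2325 ≈ 2.98 years.


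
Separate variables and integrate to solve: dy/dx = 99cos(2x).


g(y) = 1, so integrate directly: y = ∫ 99cos(2x) dx = (99/2)sin(2x) + C.


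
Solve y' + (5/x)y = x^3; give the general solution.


P(x) = 5/x ⇒ μ = x^5.
(x^5 y)' = x^5·x^3 = x^8.
Integrate: x^5 y = x^9/(9) + C.
Solve for y: y = (1/9)x^4 + C/x^5.


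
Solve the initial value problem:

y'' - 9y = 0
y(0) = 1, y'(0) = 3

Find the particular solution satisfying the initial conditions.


Characteristic roots of r² - 9 = 0 are 3, -3.
General solution y = c₁ e^(3x) + c₂ e^(-3x).
Apply y(0) = 1: c₁ + c₂ = 1. Apply y'(0) = 3: 3 c₁ - 3 c₂ = 3.
Solve: c₁ = 1, c₂ = 0.
Particular solution: y = e^(3x) + 0e^(-3x).


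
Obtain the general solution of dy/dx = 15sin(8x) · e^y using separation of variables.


Separate: e^(-y) dy = 15sin(8x) dx.
Integrate: -e^(-y) = -(15/8)cos(8x) + C₀.
Rearrange: e^(-y) = (15/8)cos(8x) + C.


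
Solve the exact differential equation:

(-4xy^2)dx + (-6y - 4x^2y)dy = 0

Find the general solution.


Check exactness: ∂M/∂y = -8xy and ∂N/∂x = -8xy; equal, so the equation is exact.
Integrate M with respect to x (treating y as constant): ∫M dx = -2x^2y^2 + h(y).
Differentiate w.r.t. y and set equal to N: the x-dependent terms already match, leaving h'(y) = -6y. Integrate: h(y) = -3y^2.
So F(x,y) = -3y^2 - 2x^2y^2.
General solution: -3y^2 - 2x^2y^2 = C.


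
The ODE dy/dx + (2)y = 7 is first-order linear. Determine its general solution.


P(x) = 2, Q(x) = 7; integrating factor μ = e^(2x).
(μ y)' = 7e^(2x) ⇒ μ y = (7/2)e^(2x) + C.
Divide by μ: y = 7/2 + Ce^(-2x).


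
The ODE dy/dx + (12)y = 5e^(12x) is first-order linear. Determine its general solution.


P(x) = 12 ⇒ μ = e^(12x).
(μ y)' = 5e^(24x) ⇒ μ y = (5/24)e^(24x) + C.
Divide by μ: y = (5/24)e^(12x) + Ce^(-12x).


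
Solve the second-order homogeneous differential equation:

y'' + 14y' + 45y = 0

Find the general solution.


Characteristic equation: r² + 14r + 45 = 0.
Factor: (r + 5)(r + 9) = 0 ⇒ r = -5, -9 (distinct real).
General solution: y = C₁e^(-5x) + C₂e^(-9x).


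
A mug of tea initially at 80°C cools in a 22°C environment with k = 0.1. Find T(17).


Newton's law: dT/dt = -k(T - T_a) has solution T(t) = T_a + (T₀ - T_a)e^(-kt).
Plug in T_a = 22, T₀ = 80, k = 0.1, t = 17: T(17) = 22 + (58)e^(-1.70) ≈ 32.6°C.


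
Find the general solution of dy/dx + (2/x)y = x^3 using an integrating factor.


P(x) = 2/x ⇒ μ = x^2.
(x^2 y)' = x^2·x^3 = x^5.
Integrate: x^2 y = x^6/(6) + C.
Solve for y: y = (1/6)x^4 + C/x^2.


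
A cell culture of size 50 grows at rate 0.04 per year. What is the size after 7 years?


The ODE dP/dt = 0.04P has solution P(t) = P(0)e^(0.04t).
Substitute P(0) = 50 and t = 7: P(7) = 50 e^(0.28) ≈ 66.


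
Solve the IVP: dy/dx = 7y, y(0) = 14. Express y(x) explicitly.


General solution of y' = 7y is y = Ce^(7x).
Apply y(0) = 14: C = 14.
Particular solution: y = 14e^(7x).


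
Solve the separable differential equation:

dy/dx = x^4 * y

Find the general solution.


Separate variables: dy/y = x^4 dx.
Integrate: ln|y| = (1/5)x^5 + C₀.
Exponentiate: y = Ce^((1/5)x^5).


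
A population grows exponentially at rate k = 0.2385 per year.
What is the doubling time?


Exponential growth: P(t) = P₀ e^(0.2385t). Set P(t)/P₀ = 2: e^(0.2385t) = 2.
Solve: t = ln(2)/0.2385 ≈ 2.91 years.


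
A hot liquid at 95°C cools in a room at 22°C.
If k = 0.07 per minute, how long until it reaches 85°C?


From T(t) = T_a + (T₀ - T_a)e^(-kt), set T(t) = 85:
(85 - 22) / (95 - 22) = e^(-0.07t), so t = -ln(0.863)/0.07 ≈ 2.1 minutes.


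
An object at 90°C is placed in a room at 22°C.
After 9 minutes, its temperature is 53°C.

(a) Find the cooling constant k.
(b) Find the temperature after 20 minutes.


Newton's law: T(t) = T_a + (T₀ - T_a)e^(-kt).
(a) Use T(9) = 53: (53 - 22)/(90 - 22) = e^(-k·9), so k = -ln(0.456)/9 ≈ 0.0873.
(b) Apply k to t = 20: T(20) = 22 + (68)e^(-1.746) ≈ 33.9°C.


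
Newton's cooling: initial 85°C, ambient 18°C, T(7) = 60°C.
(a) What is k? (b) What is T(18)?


Newton's law: T(t) = T_a + (T₀ - T_a)e^(-kt).
(a) Use T(7) = 60: (60 - 18)/(85 - 18) = e^(-k·7), so k = -ln(0.627)/7 ≈ 0.0667.
(b) Apply k to t = 18: T(18) = 18 + (67)e^(-1.201) ≈ 38.2°C.


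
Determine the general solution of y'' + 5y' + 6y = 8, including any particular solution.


Characteristic roots of r² + 5r + 6 = 0 are -3, -2.
y_h = C₁e^(-3x) + C₂e^(-2x).
Constant forcing; try y_p = A. Then 6A = 8 ⇒ A = 4/3.
General solution: y = C₁e^(-3x) + C₂e^(-2x) + 4/3.


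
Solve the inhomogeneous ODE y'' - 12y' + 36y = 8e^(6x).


Characteristic polynomial (r - 6)² = 0; repeated root r = 6.
y_h = (C₁ + C₂x)e^(6x). Forcing matches the repeated root (resonance), so try y_p = Ax² e^(6x).
Substitute and solve for A: 2A = 8, so A = 4.
General solution: y = (C₁ + C₂x + 4x²)e^(6x).


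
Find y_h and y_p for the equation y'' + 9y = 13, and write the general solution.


Homogeneous part: r² + 9 = 0 ⇒ r = ±3i, so y_h = C₁cos(3x) + C₂sin(3x).
Try constant y_p = A; plug in: 9A = 13 ⇒ A = 13/9.
General solution: y = C₁cos(3x) + C₂sin(3x) + 13/9.


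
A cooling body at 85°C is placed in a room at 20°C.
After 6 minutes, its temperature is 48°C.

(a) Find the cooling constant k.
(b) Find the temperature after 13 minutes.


Newton's law: T(t) = T_a + (T₀ - T_a)e^(-kt).
(a) Use T(6) = 48: (48 - 20)/(85 - 20) = e^(-k·6), so k = -ln(0.431)/6 ≈ 0.1404.
(b) Apply k to t = 13: T(13) = 20 + (65)e^(-1.825) ≈ 30.5°C.


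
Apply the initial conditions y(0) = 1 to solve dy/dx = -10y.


General solution of y' = -10y is y = Ce^(-10x).
Apply y(0) = 1: C = 1.
Particular solution: y = e^(-10x).


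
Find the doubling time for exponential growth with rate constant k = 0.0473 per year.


Exponential growth: P(t) = P₀ e^(0.0473t). Set P(t)/P₀ = 2: e^(0.0473t) = 2.
Solve: t = ln(2)/0.0473 ≈ 14.65 years.


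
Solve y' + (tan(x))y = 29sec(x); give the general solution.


P(x) = tan(x) ⇒ μ = e^(∫tan(x)dx) = sec(x).
(sec(x) y)' = 29sec²(x) ⇒ sec(x) y = 29tan(x) + C.
Multiply by cos(x): y = 29sin(x) + C·cos(x).


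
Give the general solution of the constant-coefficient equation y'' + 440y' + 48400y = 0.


Characteristic equation: r² + 440r + 48400 = 0, i.e. (r + 220)² = 0.
Repeated root r = -220; include an x factor for the second linearly independent solution.
General solution: y = (C₁ + C₂x)e^(-220x).


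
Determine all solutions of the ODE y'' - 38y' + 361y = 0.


Characteristic equation: r² - 38r + 361 = 0, i.e. (r - 19)² = 0.
Repeated root r = 19; include an x factor for the second linearly independent solution.
General solution: y = (C₁ + C₂x)e^(19x).


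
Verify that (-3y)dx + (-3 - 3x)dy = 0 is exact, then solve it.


Check exactness: ∂M/∂y = -3 and ∂N/∂x = -3; equal, so the equation is exact.
Integrate M with respect to x (treating y as constant): ∫M dx = -3xy + h(y).
Differentiate w.r.t. y and set equal to N: the x-dependent terms already match, leaving h'(y) = -3. Integrate: h(y) = -3y.
So F(x,y) = -3y - 3xy.
General solution: -3y - 3xy = C.


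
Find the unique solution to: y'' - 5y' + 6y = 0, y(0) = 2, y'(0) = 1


Characteristic roots of r² - 5r + 6 = 0 are 2, 3.
General solution y = c₁ e^(2x) + c₂ e^(3x).
Apply y(0) = 2: c₁ + c₂ = 2. Apply y'(0) = 1: 2 c₁ + 3 c₂ = 1.
Solve: c₁ = 5, c₂ = -3.
Particular solution: y = 5e^(2x) - 3e^(3x).


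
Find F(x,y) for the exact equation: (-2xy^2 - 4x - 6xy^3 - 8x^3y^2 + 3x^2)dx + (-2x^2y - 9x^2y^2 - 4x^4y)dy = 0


Check exactness: ∂M/∂y = -4xy - 18xy^2 - 16x^3y and ∂N/∂x = -4xy - 18xy^2 - 16x^3y; equal, so the equation is exact.
Integrate M with respect to x (treating y as constant): ∫M dx = -x^2y^2 - 2x^2 - 3x^2y^3 - 2x^4y^2 + x^3 + h(y).
Differentiate w.r.t. y and set equal to N: all terms match, so h'(y) = 0 and h is a constant absorbed into C.
General solution: -x^2y^2 - 2x^2 - 3x^2y^3 - 2x^4y^2 + x^3 = C.


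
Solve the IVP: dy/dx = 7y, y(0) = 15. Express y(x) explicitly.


General solution of y' = 7y is y = Ce^(7x).
Apply y(0) = 15: C = 15.
Particular solution: y = 15e^(7x).


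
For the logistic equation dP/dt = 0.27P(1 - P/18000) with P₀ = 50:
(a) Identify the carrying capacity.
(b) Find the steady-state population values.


Logistic ODE dP/dt = 0.27P(1 - P/18000) has equilibria where dP/dt = 0, i.e. P = 0 or P = 18000.
The coefficient (1 - P/K) = 0 when P = K, identifying K = 18000 as the carrying capacity.
(a) K = 18000; (b) equilibria P = 0 and P = 18000.


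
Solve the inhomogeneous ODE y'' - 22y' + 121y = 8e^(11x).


Characteristic polynomial (r - 11)² = 0; repeated root r = 11.
y_h = (C₁ + C₂x)e^(11x). Forcing matches the repeated root (resonance), so try y_p = Ax² e^(11x).
Substitute and solve for A: 2A = 8, so A = 4.
General solution: y = (C₁ + C₂x + 4x²)e^(11x).


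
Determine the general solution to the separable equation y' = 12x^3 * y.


Separate variables: dy/y = 12x^3 dx.
Integrate: ln|y| = 3x^4 + C₀.
Exponentiate: y = Ce^(3x^4).


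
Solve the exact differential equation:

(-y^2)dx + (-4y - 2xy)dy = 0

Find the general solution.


Check exactness: ∂M/∂y = -2y and ∂N/∂x = -2y; equal, so the equation is exact.
Integrate M with respect to x (treating y as constant): ∫M dx = -xy^2 + h(y).
Differentiate w.r.t. y and set equal to N: the x-dependent terms already match, leaving h'(y) = -4y. Integrate: h(y) = -2y^2.
So F(x,y) = -2y^2 - xy^2.
General solution: -2y^2 - xy^2 = C.


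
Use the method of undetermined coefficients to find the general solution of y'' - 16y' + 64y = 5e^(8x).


Characteristic polynomial (r - 8)² = 0; repeated root r = 8.
y_h = (C₁ + C₂x)e^(8x). Forcing matches the repeated root (resonance), so try y_p = Ax² e^(8x).
Substitute and solve for A: 2A = 5, so A = 5/2.
General solution: y = (C₁ + C₂x + (5/2)x²)e^(8x).


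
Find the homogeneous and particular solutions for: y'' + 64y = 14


Homogeneous part: r² + 64 = 0 ⇒ r = ±8i, so y_h = C₁cos(8x) + C₂sin(8x).
Try constant y_p = A; plug in: 64A = 14 ⇒ A = 7/32.
General solution: y = C₁cos(8x) + C₂sin(8x) + 7/32.


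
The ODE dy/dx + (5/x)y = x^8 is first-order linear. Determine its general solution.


P(x) = 5/x ⇒ μ = x^5.
(x^5 y)' = x^13 ⇒ x^5 y = x^14/(14) + C.
Solve for y: y = (1/14)x^9 + C/x^5.


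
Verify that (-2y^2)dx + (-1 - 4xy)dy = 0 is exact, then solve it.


Check exactness: ∂M/∂y = -4y and ∂N/∂x = -4y; equal, so the equation is exact.
Integrate M with respect to x (treating y as constant): ∫M dx = -2xy^2 + h(y).
Differentiate w.r.t. y and set equal to N: the x-dependent terms already match, leaving h'(y) = -1. Integrate: h(y) = -y.
So F(x,y) = -y - 2xy^2.
General solution: -y - 2xy^2 = C.


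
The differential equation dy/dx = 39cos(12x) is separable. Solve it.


g(y) = 1, so integrate directly: y = ∫ 39cos(12x) dx = (13/4)sin(12x) + C.


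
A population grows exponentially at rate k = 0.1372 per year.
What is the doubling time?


Exponential growth: P(t) = P₀ e^(0.1372t). Set P(t)/P₀ = 2: e^(0.1372t) = 2.
Solve: t = ln(2)/0.1372 ≈ 5.05 years.


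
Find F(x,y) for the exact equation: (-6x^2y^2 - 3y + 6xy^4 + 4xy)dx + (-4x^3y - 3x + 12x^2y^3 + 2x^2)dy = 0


Check exactness: ∂M/∂y = -12x^2y - 3 + 24xy^3 + 4x and ∂N/∂x = -12x^2y - 3 + 24xy^3 + 4x; equal, so the equation is exact.
Integrate M with respect to x (treating y as constant): ∫M dx = -2x^3y^2 - 3xy + 3x^2y^4 + 2x^2y + h(y).
Differentiate w.r.t. y and set equal to N: all terms match, so h'(y) = 0 and h is a constant absorbed into C.
General solution: -2x^3y^2 - 3xy + 3x^2y^4 + 2x^2y = C.


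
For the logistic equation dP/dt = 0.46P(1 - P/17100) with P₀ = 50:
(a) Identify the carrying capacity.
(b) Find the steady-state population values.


Logistic ODE dP/dt = 0.46P(1 - P/17100) has equilibria where dP/dt = 0, i.e. P = 0 or P = 17100.
The coefficient (1 - P/K) = 0 when P = K, identifying K = 17100 as the carrying capacity.
(a) K = 17100; (b) equilibria P = 0 and P = 17100.


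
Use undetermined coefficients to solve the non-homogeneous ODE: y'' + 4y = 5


Homogeneous part: r² + 4 = 0 ⇒ r = ±2i, so y_h = C₁cos(2x) + C₂sin(2x).
Try constant y_p = A; plug in: 4A = 5 ⇒ A = 5/4.
General solution: y = C₁cos(2x) + C₂sin(2x) + 5/4.


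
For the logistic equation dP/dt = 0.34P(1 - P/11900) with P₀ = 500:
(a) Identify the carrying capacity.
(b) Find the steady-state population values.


Logistic ODE dP/dt = 0.34P(1 - P/11900) has equilibria where dP/dt = 0, i.e. P = 0 or P = 11900.
The coefficient (1 - P/K) = 0 when P = K, identifying K = 11900 as the carrying capacity.
(a) K = 11900; (b) equilibria P = 0 and P = 11900.


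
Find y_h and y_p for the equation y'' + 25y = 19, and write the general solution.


Homogeneous part: r² + 25 = 0 ⇒ r = ±5i, so y_h = C₁cos(5x) + C₂sin(5x).
Try constant y_p = A; plug in: 25A = 19 ⇒ A = 19/25.
General solution: y = C₁cos(5x) + C₂sin(5x) + 19/25.


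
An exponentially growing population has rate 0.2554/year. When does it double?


Exponential growth: P(t) = P₀ e^(0.2554t). Set P(t)/P₀ = 2: e^(0.2554t) = 2.
Solve: t = ln(2)/0.2554 ≈ 2.71 years.


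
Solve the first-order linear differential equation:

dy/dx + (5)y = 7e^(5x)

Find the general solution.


P(x) = 5 ⇒ μ = e^(5x).
(μ y)' = 7e^(10x) ⇒ μ y = (7/10)e^(10x) + C.
Divide by μ: y = (7/10)e^(5x) + Ce^(-5x).


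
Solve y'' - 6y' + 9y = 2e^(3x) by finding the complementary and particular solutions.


Characteristic polynomial (r - 3)² = 0; repeated root r = 3.
y_h = (C₁ + C₂x)e^(3x). Forcing matches the repeated root (resonance), so try y_p = Ax² e^(3x).
Substitute and solve for A: 2A = 2, so A = 1.
General solution: y = (C₁ + C₂x + x²)e^(3x).


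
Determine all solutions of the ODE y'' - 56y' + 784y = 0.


Characteristic equation: r² - 56r + 784 = 0, i.e. (r - 28)² = 0.
Repeated root r = 28; include an x factor for the second linearly independent solution.
General solution: y = (C₁ + C₂x)e^(28x).


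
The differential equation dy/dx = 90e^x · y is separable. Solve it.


Separate variables: dy/y = 90e^x dx.
Integrate: ln|y| = 90e^x + C₀.
Exponentiate: y = Ce^(90e^x).


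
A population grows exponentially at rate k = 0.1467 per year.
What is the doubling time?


Exponential growth: P(t) = P₀ e^(0.1467t). Set P(t)/P₀ = 2: e^(0.1467t) = 2.
Solve: t = ln(2)/0.1467 ≈ 4.72 years.


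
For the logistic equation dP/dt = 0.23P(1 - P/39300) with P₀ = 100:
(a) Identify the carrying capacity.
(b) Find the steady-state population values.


Logistic ODE dP/dt = 0.23P(1 - P/39300) has equilibria where dP/dt = 0, i.e. P = 0 or P = 39300.
The coefficient (1 - P/K) = 0 when P = K, identifying K = 39300 as the carrying capacity.
(a) K = 39300; (b) equilibria P = 0 and P = 39300.


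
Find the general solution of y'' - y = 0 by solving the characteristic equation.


Characteristic equation: r² - 1 = 0.
Factor: (r - 1)(r + 1) = 0 ⇒ r = 1, -1 (distinct real).
General solution: y = C₁e^(x) + C₂e^(-x).


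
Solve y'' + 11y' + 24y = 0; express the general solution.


Characteristic equation: r² + 11r + 24 = 0.
Factor: (r + 8)(r + 3) = 0 ⇒ r = -8, -3 (distinct real).
General solution: y = C₁e^(-8x) + C₂e^(-3x).


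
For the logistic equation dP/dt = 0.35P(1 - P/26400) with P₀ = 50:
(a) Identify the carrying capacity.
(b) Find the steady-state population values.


Logistic ODE dP/dt = 0.35P(1 - P/26400) has equilibria where dP/dt = 0, i.e. P = 0 or P = 26400.
The coefficient (1 - P/K) = 0 when P = K, identifying K = 26400 as the carrying capacity.
(a) K = 26400; (b) equilibria P = 0 and P = 26400.


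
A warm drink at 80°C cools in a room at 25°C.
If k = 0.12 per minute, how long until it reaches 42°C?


From T(t) = T_a + (T₀ - T_a)e^(-kt), set T(t) = 42:
(42 - 25) / (80 - 25) = e^(-0.12t), so t = -ln(0.309)/0.12 ≈ 9.8 minutes.


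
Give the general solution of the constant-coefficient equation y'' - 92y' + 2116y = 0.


Characteristic equation: r² - 92r + 2116 = 0, i.e. (r - 46)² = 0.
Repeated root r = 46; include an x factor for the second linearly independent solution.
General solution: y = (C₁ + C₂x)e^(46x).


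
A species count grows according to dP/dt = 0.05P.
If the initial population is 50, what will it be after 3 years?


The ODE dP/dt = 0.05P has solution P(t) = P(0)e^(0.05t).
Substitute P(0) = 50 and t = 3: P(3) = 50 e^(0.15) ≈ 58.


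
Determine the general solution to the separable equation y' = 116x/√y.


Separate: √y dy = 116x dx.
Integrate: (2/3)y^(3/2) = 58x² + C.


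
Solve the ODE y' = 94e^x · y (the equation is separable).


Separate variables: dy/y = 94e^x dx.
Integrate: ln|y| = 94e^x + C₀.
Exponentiate: y = Ce^(94e^x).


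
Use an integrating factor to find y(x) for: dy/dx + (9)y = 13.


P(x) = 9, Q(x) = 13; integrating factor μ = e^(9x).
(μ y)' = 13e^(9x) ⇒ μ y = (13/9)e^(9x) + C.
Divide by μ: y = 13/9 + Ce^(-9x).


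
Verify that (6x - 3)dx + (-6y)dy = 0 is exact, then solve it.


Check exactness: ∂M/∂y = 0 and ∂N/∂x = 0; equal, so the equation is exact.
Integrate M with respect to x (treating y as constant): ∫M dx = 3x^2 - 3x + h(y).
Differentiate w.r.t. y and set equal to N: the x-dependent terms already match, leaving h'(y) = -6y. Integrate: h(y) = -3y^2.
So F(x,y) = -3y^2 + 3x^2 - 3x.
General solution: -3y^2 + 3x^2 - 3x = C.


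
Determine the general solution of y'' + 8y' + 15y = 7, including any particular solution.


Characteristic roots of r² + 8r + 15 = 0 are -3, -5.
y_h = C₁e^(-3x) + C₂e^(-5x).
Constant forcing; try y_p = A. Then 15A = 7 ⇒ A = 7/15.
General solution: y = C₁e^(-3x) + C₂e^(-5x) + 7/15.


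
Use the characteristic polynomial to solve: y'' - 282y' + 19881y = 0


Characteristic equation: r² - 282r + 19881 = 0, i.e. (r - 141)² = 0.
Repeated root r = 141; include an x factor for the second linearly independent solution.
General solution: y = (C₁ + C₂x)e^(141x).


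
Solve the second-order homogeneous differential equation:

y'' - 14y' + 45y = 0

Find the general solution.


Characteristic equation: r² - 14r + 45 = 0.
Factor: (r - 9)(r - 5) = 0 ⇒ r = 9, 5 (distinct real).
General solution: y = C₁e^(9x) + C₂e^(5x).


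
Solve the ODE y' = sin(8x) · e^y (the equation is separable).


Separate: e^(-y) dy = sin(8x) dx.
Integrate: -e^(-y) = -(1/8)cos(8x) + C₀.
Rearrange: e^(-y) = (1/8)cos(8x) + C.


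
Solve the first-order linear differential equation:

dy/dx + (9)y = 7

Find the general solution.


P(x) = 9, Q(x) = 7; integrating factor μ = e^(9x).
(μ y)' = 7e^(9x) ⇒ μ y = (7/9)e^(9x) + C.
Divide by μ: y = 7/9 + Ce^(-9x).


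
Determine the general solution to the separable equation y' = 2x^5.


Integrate both sides with respect to x: y = ∫ 2x^5 dx = (1/3)x^6 + C.


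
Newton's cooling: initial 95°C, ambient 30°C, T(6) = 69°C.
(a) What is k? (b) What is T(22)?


Newton's law: T(t) = T_a + (T₀ - T_a)e^(-kt).
(a) Use T(6) = 69: (69 - 30)/(95 - 30) = e^(-k·6), so k = -ln(0.600)/6 ≈ 0.0851.
(b) Apply k to t = 22: T(22) = 30 + (65)e^(-1.873) ≈ 40.0°C.


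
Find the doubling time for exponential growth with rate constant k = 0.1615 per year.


Exponential growth: P(t) = P₀ e^(0.1615t). Set P(t)/P₀ = 2: e^(0.1615t) = 2.
Solve: t = ln(2)/0.1615 ≈ 4.29 years.


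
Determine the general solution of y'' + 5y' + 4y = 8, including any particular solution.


Characteristic roots of r² + 5r + 4 = 0 are -1, -4.
y_h = C₁e^(-x) + C₂e^(-4x).
Constant forcing; try y_p = A. Then 4A = 8 ⇒ A = 2.
General solution: y = C₁e^(-x) + C₂e^(-4x) + 2.


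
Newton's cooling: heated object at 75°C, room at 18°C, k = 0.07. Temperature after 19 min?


Newton's law: dT/dt = -k(T - T_a) has solution T(t) = T_a + (T₀ - T_a)e^(-kt).
Plug in T_a = 18, T₀ = 75, k = 0.07, t = 19: T(19) = 18 + (57)e^(-1.33) ≈ 33.1°C.


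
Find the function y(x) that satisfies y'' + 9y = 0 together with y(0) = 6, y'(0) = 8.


Characteristic roots of r² + 9 = 0 are ±3i, so y = C₁cos(3x) + C₂sin(3x).
Apply y(0) = 6: C₁ = 6. Differentiate and apply y'(0) = 8: 3·C₂ = 8, so C₂ = 8/3.
Particular solution: y = 6cos(3x) + (8/3)sin(3x).


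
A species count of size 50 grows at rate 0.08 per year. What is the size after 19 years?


The ODE dP/dt = 0.08P has solution P(t) = P(0)e^(0.08t).
Substitute P(0) = 50 and t = 19: P(19) = 50 e^(1.52) ≈ 229.


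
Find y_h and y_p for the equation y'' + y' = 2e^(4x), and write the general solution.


Characteristic roots of r² + r = 0 are 0, -1.
y_h = C₁ + C₂e^(-x).
Forcing exponent 4 is not a characteristic root; try y_p = Ae^(4x).
Substitute: A·(16 + (1)·4 + (0)) = A·20 = 2, so A = 1/10.
General solution: y = C₁ + C₂e^(-x) + (1/10)e^(4x).


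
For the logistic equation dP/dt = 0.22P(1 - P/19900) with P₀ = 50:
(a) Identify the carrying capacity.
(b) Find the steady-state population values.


Logistic ODE dP/dt = 0.22P(1 - P/19900) has equilibria where dP/dt = 0, i.e. P = 0 or P = 19900.
The coefficient (1 - P/K) = 0 when P = K, identifying K = 19900 as the carrying capacity.
(a) K = 19900; (b) equilibria P = 0 and P = 19900.


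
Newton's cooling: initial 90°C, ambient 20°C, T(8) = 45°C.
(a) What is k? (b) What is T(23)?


Newton's law: T(t) = T_a + (T₀ - T_a)e^(-kt).
(a) Use T(8) = 45: (45 - 20)/(90 - 20) = e^(-k·8), so k = -ln(0.357)/8 ≈ 0.1287.
(b) Apply k to t = 23: T(23) = 20 + (70)e^(-2.960) ≈ 23.6°C.


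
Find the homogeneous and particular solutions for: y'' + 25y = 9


Homogeneous part: r² + 25 = 0 ⇒ r = ±5i, so y_h = C₁cos(5x) + C₂sin(5x).
Try constant y_p = A; plug in: 25A = 9 ⇒ A = 9/25.
General solution: y = C₁cos(5x) + C₂sin(5x) + 9/25.


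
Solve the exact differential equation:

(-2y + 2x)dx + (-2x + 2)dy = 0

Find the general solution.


Check exactness: ∂M/∂y = -2 and ∂N/∂x = -2; equal, so the equation is exact.
Integrate M with respect to x (treating y as constant): ∫M dx = -2xy + x^2 + h(y).
Differentiate w.r.t. y and set equal to N: the x-dependent terms already match, leaving h'(y) = 2. Integrate: h(y) = 2y.
So F(x,y) = -2xy + x^2 + 2y.
General solution: -2xy + x^2 + 2y = C.


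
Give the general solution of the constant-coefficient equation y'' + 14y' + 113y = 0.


Characteristic equation: r² + 14r + 113 = 0.
Discriminant is negative; roots r = -7 ± 8i (complex conjugate pair).
General solution uses e^(α x)(C₁ cos(β x) + C₂ sin(β x)): y = e^(-7x)(C₁cos(8x) + C₂sin(8x)).


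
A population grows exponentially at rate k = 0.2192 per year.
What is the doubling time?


Exponential growth: P(t) = P₀ e^(0.2192t). Set P(t)/P₀ = 2: e^(0.2192t) = 2.
Solve: t = ln(2)/0.2192 ≈ 3.16 years.


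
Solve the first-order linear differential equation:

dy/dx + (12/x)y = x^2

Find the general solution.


P(x) = 12/x ⇒ μ = x^12.
(x^12 y)' = x^14 ⇒ x^12 y = x^15/(15) + C.
Solve for y: y = (1/15)x^3 + C/x^12.


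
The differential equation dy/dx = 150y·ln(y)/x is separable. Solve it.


Separate: dy/[y ln(y)] = 150 dx/x.
Substitute u = ln(y): du/u = 150 dx/x.
Integrate: ln|ln(y)| = 150ln|x| + C₀, hence ln(y) = C·x^150.


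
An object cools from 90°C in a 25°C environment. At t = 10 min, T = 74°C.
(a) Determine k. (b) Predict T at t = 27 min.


Newton's law: T(t) = T_a + (T₀ - T_a)e^(-kt).
(a) Use T(10) = 74: (74 - 25)/(90 - 25) = e^(-k·10), so k = -ln(0.754)/10 ≈ 0.0283.
(b) Apply k to t = 27: T(27) = 25 + (65)e^(-0.763) ≈ 55.3°C.


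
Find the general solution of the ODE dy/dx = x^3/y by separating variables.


Separate variables: y dy = x^3 dx.
Integrate both sides: y²/2 = (1/4)x^4 + C₀.
Multiply by 2: y² = (1/2)x^4 + C.


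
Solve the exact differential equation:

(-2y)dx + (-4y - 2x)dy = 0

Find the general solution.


Check exactness: ∂M/∂y = -2 and ∂N/∂x = -2; equal, so the equation is exact.
Integrate M with respect to x (treating y as constant): ∫M dx = -2xy + h(y).
Differentiate w.r.t. y and set equal to N: the x-dependent terms already match, leaving h'(y) = -4y. Integrate: h(y) = -2y^2.
So F(x,y) = -2y^2 - 2xy.
General solution: -2y^2 - 2xy = C.


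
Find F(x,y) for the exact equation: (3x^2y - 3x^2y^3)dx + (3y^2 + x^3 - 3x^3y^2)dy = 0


Check exactness: ∂M/∂y = 3x^2 - 9x^2y^2 and ∂N/∂x = 3x^2 - 9x^2y^2; equal, so the equation is exact.
Integrate M with respect to x (treating y as constant): ∫M dx = x^3y - x^3y^3 + h(y).
Differentiate w.r.t. y and set equal to N: the x-dependent terms already match, leaving h'(y) = 3y^2. Integrate: h(y) = y^3.
So F(x,y) = y^3 + x^3y - x^3y^3.
General solution: y^3 + x^3y - x^3y^3 = C.


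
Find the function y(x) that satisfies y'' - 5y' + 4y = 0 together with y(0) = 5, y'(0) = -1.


Characteristic roots of r² - 5r + 4 = 0 are 4, 1.
General solution y = c₁ e^(4x) + c₂ e^(x).
Apply y(0) = 5: c₁ + c₂ = 5. Apply y'(0) = -1: 4 c₁ + 1 c₂ = -1.
Solve: c₁ = -2, c₂ = 7.
Particular solution: y = -2e^(4x) + 7e^(x).


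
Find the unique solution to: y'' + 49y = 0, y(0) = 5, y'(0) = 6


Characteristic roots of r² + 49 = 0 are ±7i, so y = C₁cos(7x) + C₂sin(7x).
Apply y(0) = 5: C₁ = 5. Differentiate and apply y'(0) = 6: 7·C₂ = 6, so C₂ = 6/7.
Particular solution: y = 5cos(7x) + (6/7)sin(7x).


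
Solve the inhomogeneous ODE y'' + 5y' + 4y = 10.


Characteristic roots of r² + 5r + 4 = 0 are -1, -4.
y_h = C₁e^(-x) + C₂e^(-4x).
Constant forcing; try y_p = A. Then 4A = 10 ⇒ A = 5/2.
General solution: y = C₁e^(-x) + C₂e^(-4x) + 5/2.


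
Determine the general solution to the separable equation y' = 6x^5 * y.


Separate variables: dy/y = 6x^5 dx.
Integrate: ln|y| = x^6 + C₀.
Exponentiate: y = Ce^(x^6).


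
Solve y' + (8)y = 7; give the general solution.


P(x) = 8, Q(x) = 7; integrating factor μ = e^(8x).
(μ y)' = 7e^(8x) ⇒ μ y = (7/8)e^(8x) + C.
Divide by μ: y = 7/8 + Ce^(-8x).


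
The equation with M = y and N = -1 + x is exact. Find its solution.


Check exactness: ∂M/∂y = 1 and ∂N/∂x = 1; equal, so the equation is exact.
Integrate M with respect to x (treating y as constant): ∫M dx = xy + h(y).
Differentiate w.r.t. y and set equal to N: the x-dependent terms already match, leaving h'(y) = -1. Integrate: h(y) = -y.
So F(x,y) = -y + xy.
General solution: -y + xy = C.


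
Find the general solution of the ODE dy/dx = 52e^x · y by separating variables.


Separate variables: dy/y = 52e^x dx.
Integrate: ln|y| = 52e^x + C₀.
Exponentiate: y = Ce^(52e^x).


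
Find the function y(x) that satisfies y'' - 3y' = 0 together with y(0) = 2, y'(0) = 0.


Characteristic roots of r² - 3r = 0 are 3, 0.
General solution y = c₁ e^(3x) + c₂.
Apply y(0) = 2: c₁ + c₂ = 2. Apply y'(0) = 0: 3 c₁ + 0 c₂ = 0.
Solve: c₁ = 0, c₂ = 2.
Particular solution: y = 0e^(3x) + 2.


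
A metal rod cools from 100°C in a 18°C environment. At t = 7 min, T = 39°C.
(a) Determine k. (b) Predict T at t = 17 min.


Newton's law: T(t) = T_a + (T₀ - T_a)e^(-kt).
(a) Use T(7) = 39: (39 - 18)/(100 - 18) = e^(-k·7), so k = -ln(0.256)/7 ≈ 0.1946.
(b) Apply k to t = 17: T(17) = 18 + (82)e^(-3.308) ≈ 21.0°C.


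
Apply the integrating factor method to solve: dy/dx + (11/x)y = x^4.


P(x) = 11/x ⇒ μ = x^11.
(x^11 y)' = x^15 ⇒ x^11 y = x^16/(16) + C.
Solve for y: y = (1/16)x^5 + C/x^11.


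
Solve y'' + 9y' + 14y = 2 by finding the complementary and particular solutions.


Characteristic roots of r² + 9r + 14 = 0 are -2, -7.
y_h = C₁e^(-2x) + C₂e^(-7x).
Constant forcing; try y_p = A. Then 14A = 2 ⇒ A = 1/7.
General solution: y = C₁e^(-2x) + C₂e^(-7x) + 1/7.
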